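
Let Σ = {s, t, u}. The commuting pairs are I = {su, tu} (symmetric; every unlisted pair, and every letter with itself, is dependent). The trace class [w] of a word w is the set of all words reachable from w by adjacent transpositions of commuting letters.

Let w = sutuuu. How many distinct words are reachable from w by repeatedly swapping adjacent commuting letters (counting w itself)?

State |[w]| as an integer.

drop 0:s onto floor
drop 1:u onto floor
drop 2:t onto {0:s}
drop 3:u onto {1:u}
drop 4:u onto {3:u}
drop 5:u onto {4:u}
ground layer = {0:s, 1:u}
drop-orders for the pieces not yet dropped (sum over which currently-grounded one goes next):
  1 to go: {2} 1  {5} 1
  2 to go: {0,2} 1  {2,5} 2  {4,5} 1
  3 to go: {0,2,5} 3  {2,4,5} 3  {3,4,5} 1
  4 to go: {0,2,4,5} 6  {1,3,4,5} 1  {2,3,4,5} 4
  if 0:s drops first: 5 orders
  if 1:u drops first: 10 orders
heap linearizations: 15

15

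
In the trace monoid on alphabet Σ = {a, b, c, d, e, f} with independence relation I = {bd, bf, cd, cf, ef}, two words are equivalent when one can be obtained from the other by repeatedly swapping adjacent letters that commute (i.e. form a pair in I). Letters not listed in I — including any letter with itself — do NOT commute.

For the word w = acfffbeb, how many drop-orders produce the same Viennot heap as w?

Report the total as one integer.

piece 0:a — minimal
piece 1:c rests on {0:a}
piece 2:f rests on {0:a}
piece 3:f rests on {2:f}
piece 4:f rests on {3:f}
piece 5:b rests on {1:c}
piece 6:e rests on {5:b}
piece 7:b rests on {6:e}
minimal pieces: {0:a}
ways to finish when only these pieces remain (= sum over removing one remaining piece with nothing left below it):
  1 left: {4}→1  {7}→1
  2 left: {3,4}→1  {4,7}→2  {6,7}→1
  3 left: {2,3,4}→1  {3,4,7}→3  {4,6,7}→3  {5,6,7}→1
  4 left: {1,5,6,7}→1  {2,3,4,7}→4  {3,4,6,7}→6  {4,5,6,7}→4
  5 left: {1,4,5,6,7}→5  {2,3,4,6,7}→10  {3,4,5,6,7}→10
  6 left: {1,3,4,5,6,7}→15  {2,3,4,5,6,7}→20
  placing 0:a first → 35 extensions

35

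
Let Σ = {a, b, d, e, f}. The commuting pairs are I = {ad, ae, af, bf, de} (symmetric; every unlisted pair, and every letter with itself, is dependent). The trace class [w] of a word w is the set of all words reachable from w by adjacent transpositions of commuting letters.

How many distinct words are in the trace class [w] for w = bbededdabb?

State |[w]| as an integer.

0(b) covers ∅
1(b) covers 0:b
2(e) covers 1:b
3(d) covers 1:b
4(e) covers 2:e
5(d) covers 3:d
6(d) covers 5:d
7(a) covers 1:b
8(b) covers 4:e, 6:d, 7:a
9(b) covers 8:b
floor of heap: 0:b
completions by unplaced set U, small U first (add the entries for U minus each lowest piece of U):
  |U|=1: {9}:1
  |U|=2: {8,9}:1
  |U|=3: {4,8,9}:1  {6,8,9}:1  {7,8,9}:1
  |U|=4: {2,4,8,9}:1  {4,6,8,9}:2  {4,7,8,9}:2  {5,6,8,9}:1  {6,7,8,9}:2
  |U|=5: {2,4,6,8,9}:3  {2,4,7,8,9}:3  {3,5,6,8,9}:1  {4,5,6,8,9}:3  {4,6,7,8,9}:6  {5,6,7,8,9}:3
  |U|=6: {2,4,5,6,8,9}:6  {2,4,6,7,8,9}:12  {3,4,5,6,8,9}:4  {3,5,6,7,8,9}:4  {4,5,6,7,8,9}:12
  |U|=7: {2,3,4,5,6,8,9}:10  {2,4,5,6,7,8,9}:30  {3,4,5,6,7,8,9}:20
  |U|=8: {2,3,4,5,6,7,8,9}:60
  start at 0(b): 60

60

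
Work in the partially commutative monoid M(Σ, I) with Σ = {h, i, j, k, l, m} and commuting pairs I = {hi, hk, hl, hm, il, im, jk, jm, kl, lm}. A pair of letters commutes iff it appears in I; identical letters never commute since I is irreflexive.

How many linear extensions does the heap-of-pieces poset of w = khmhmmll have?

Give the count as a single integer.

420

drop 0:k onto floor
drop 1:h onto floor
drop 2:m onto {0:k}
drop 3:h onto {1:h}
drop 4:m onto {2:m}
drop 5:m onto {4:m}
drop 6:l onto floor
drop 7:l onto {6:l}
ground layer = {0:k, 1:h, 6:l}
drop-orders for the pieces not yet dropped (sum over which currently-grounded one goes next):
  1 to go: {3} 1  {5} 1  {7} 1
  2 to go: {1,3} 1  {3,5} 2  {3,7} 2  {4,5} 1  {5,7} 2  {6,7} 1
  3 to go: {1,3,5} 3  {1,3,7} 3  {2,4,5} 1  {3,4,5} 3  {3,5,7} 6  {3,6,7} 3  {4,5,7} 3  {5,6,7} 3
  4 to go: {0,2,4,5} 1  {1,3,4,5} 6  {1,3,5,7} 12  {1,3,6,7} 6  {2,3,4,5} 4  {2,4,5,7} 4  {3,4,5,7} 12  {3,5,6,7} 12  {4,5,6,7} 6
  5 to go: {0,2,3,4,5} 5  {0,2,4,5,7} 5  {1,2,3,4,5} 10  {1,3,4,5,7} 30  {1,3,5,6,7} 30  {2,3,4,5,7} 20  {2,4,5,6,7} 10  {3,4,5,6,7} 30
  6 to go: {0,1,2,3,4,5} 15  {0,2,3,4,5,7} 30  {0,2,4,5,6,7} 15  {1,2,3,4,5,7} 60  {1,3,4,5,6,7} 90  {2,3,4,5,6,7} 60
  if 0:k drops first: 210 orders
  if 1:h drops first: 105 orders
  if 6:l drops first: 105 orders
heap linearizations: 420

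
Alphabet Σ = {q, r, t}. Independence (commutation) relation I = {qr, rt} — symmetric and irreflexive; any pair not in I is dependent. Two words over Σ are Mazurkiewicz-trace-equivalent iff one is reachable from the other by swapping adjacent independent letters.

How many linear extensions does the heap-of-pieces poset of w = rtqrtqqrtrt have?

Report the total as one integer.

330

piece 0:r — minimal
piece 1:t — minimal
piece 2:q rests on {1:t}
piece 3:r rests on {0:r}
piece 4:t rests on {2:q}
piece 5:q rests on {4:t}
piece 6:q rests on {5:q}
piece 7:r rests on {3:r}
piece 8:t rests on {6:q}
piece 9:r rests on {7:r}
piece 10:t rests on {8:t}
minimal pieces: {0:r, 1:t}
ways to finish when only these pieces remain (= sum over removing one remaining piece with nothing left below it):
  1 left: {9}→1  {10}→1
  2 left: {7,9}→1  {8,10}→1  {9,10}→2
  3 left: {3,7,9}→1  {6,8,10}→1  {7,9,10}→3  {8,9,10}→3
  4 left: {0,3,7,9}→1  {3,7,9,10}→4  {5,6,8,10}→1  {6,8,9,10}→4  {7,8,9,10}→6
  5 left: {0,3,7,9,10}→5  {3,7,8,9,10}→10  {4,5,6,8,10}→1  {5,6,8,9,10}→5  {6,7,8,9,10}→10
  6 left: {0,3,7,8,9,10}→15  {2,4,5,6,8,10}→1  {3,6,7,8,9,10}→20  {4,5,6,8,9,10}→6  {5,6,7,8,9,10}→15
  7 left: {0,3,6,7,8,9,10}→35  {1,2,4,5,6,8,10}→1  {2,4,5,6,8,9,10}→7  {3,5,6,7,8,9,10}→35  {4,5,6,7,8,9,10}→21
  8 left: {0,3,5,6,7,8,9,10}→70  {1,2,4,5,6,8,9,10}→8  {2,4,5,6,7,8,9,10}→28  {3,4,5,6,7,8,9,10}→56
  9 left: {0,3,4,5,6,7,8,9,10}→126  {1,2,4,5,6,7,8,9,10}→36  {2,3,4,5,6,7,8,9,10}→84
  placing 0:r first → 120 extensions
  placing 1:t first → 210 extensions
total linear extensions = 330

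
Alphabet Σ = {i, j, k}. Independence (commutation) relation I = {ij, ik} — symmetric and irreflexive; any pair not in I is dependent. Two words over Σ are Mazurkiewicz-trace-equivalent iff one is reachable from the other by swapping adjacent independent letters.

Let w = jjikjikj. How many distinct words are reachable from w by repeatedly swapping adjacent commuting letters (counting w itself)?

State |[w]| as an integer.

28

piece 0:j — minimal
piece 1:j rests on {0:j}
piece 2:i — minimal
piece 3:k rests on {1:j}
piece 4:j rests on {3:k}
piece 5:i rests on {2:i}
piece 6:k rests on {4:j}
piece 7:j rests on {6:k}
minimal pieces: {0:j, 2:i}
ways to finish when only these pieces remain (= sum over removing one remaining piece with nothing left below it):
  1 left: {5}→1  {7}→1
  2 left: {2,5}→1  {5,7}→2  {6,7}→1
  3 left: {2,5,7}→3  {4,6,7}→1  {5,6,7}→3
  4 left: {2,5,6,7}→6  {3,4,6,7}→1  {4,5,6,7}→4
  5 left: {1,3,4,6,7}→1  {2,4,5,6,7}→10  {3,4,5,6,7}→5
  6 left: {0,1,3,4,6,7}→1  {1,3,4,5,6,7}→6  {2,3,4,5,6,7}→15
  placing 0:j first → 21 extensions
  placing 2:i first → 7 extensions
total linear extensions = 28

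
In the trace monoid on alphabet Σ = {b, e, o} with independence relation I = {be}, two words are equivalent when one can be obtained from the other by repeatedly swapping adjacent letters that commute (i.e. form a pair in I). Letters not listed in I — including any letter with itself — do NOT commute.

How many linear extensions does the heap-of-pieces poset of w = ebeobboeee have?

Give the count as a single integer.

3

#0=e has no predecessor
#1=b has no predecessor
#2=e depends on [0:e]
#3=o depends on [1:b, 2:e]
#4=b depends on [3:o]
#5=b depends on [4:b]
#6=o depends on [5:b]
#7=e depends on [6:o]
#8=e depends on [7:e]
#9=e depends on [8:e]
sources: [0:e, 1:b]
N(rest) = Σ N(rest − s) over sources s of rest; N(one piece) = 1:
  size 1 → [9]=1
  size 2 → [8,9]=1
  size 3 → [7,8,9]=1
  size 4 → [6,7,8,9]=1
  size 5 → [5,6,7,8,9]=1
  size 6 → [4,5,6,7,8,9]=1
  size 7 → [3,4,5,6,7,8,9]=1
  size 8 → [1,3,4,5,6,7,8,9]=1  [2,3,4,5,6,7,8,9]=1
  first=0(e) contributes 2
  first=1(b) contributes 1
|[w]| = 3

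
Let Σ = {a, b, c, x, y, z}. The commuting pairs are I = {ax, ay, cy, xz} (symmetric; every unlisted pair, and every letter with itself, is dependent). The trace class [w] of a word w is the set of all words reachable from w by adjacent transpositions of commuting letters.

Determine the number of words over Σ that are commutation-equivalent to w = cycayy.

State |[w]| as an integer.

20

drop 0:c onto floor
drop 1:y onto floor
drop 2:c onto {0:c}
drop 3:a onto {2:c}
drop 4:y onto {1:y}
drop 5:y onto {4:y}
ground layer = {0:c, 1:y}
drop-orders for the pieces not yet dropped (sum over which currently-grounded one goes next):
  1 to go: {3} 1  {5} 1
  2 to go: {2,3} 1  {3,5} 2  {4,5} 1
  3 to go: {0,2,3} 1  {1,4,5} 1  {2,3,5} 3  {3,4,5} 3
  4 to go: {0,2,3,5} 4  {1,3,4,5} 4  {2,3,4,5} 6
  if 0:c drops first: 10 orders
  if 1:y drops first: 10 orders
heap linearizations: 20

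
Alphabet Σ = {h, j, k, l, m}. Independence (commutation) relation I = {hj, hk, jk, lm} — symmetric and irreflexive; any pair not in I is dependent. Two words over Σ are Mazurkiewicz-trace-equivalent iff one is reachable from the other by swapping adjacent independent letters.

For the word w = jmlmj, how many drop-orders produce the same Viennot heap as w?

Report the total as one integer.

#0=j has no predecessor
#1=m depends on [0:j]
#2=l depends on [0:j]
#3=m depends on [1:m]
#4=j depends on [2:l, 3:m]
sources: [0:j]
N(rest) = Σ N(rest − s) over sources s of rest; N(one piece) = 1:
  size 1 → [4]=1
  size 2 → [2,4]=1  [3,4]=1
  size 3 → [1,3,4]=1  [2,3,4]=2
  first=0(j) contributes 3

3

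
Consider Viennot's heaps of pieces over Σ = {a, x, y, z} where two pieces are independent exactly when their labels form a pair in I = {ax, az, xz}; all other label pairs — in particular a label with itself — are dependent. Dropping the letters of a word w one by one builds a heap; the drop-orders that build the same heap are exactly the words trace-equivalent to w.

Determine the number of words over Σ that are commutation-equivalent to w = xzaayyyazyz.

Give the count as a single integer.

#0=x has no predecessor
#1=z has no predecessor
#2=a has no predecessor
#3=a depends on [2:a]
#4=y depends on [0:x, 1:z, 3:a]
#5=y depends on [4:y]
#6=y depends on [5:y]
#7=a depends on [6:y]
#8=z depends on [6:y]
#9=y depends on [7:a, 8:z]
#10=z depends on [9:y]
sources: [0:x, 1:z, 2:a]
N(rest) = Σ N(rest − s) over sources s of rest; N(one piece) = 1:
  size 1 → [10]=1
  size 2 → [9,10]=1
  size 3 → [7,9,10]=1  [8,9,10]=1
  size 4 → [7,8,9,10]=2
  size 5 → [6,7,8,9,10]=2
  size 6 → [5,6,7,8,9,10]=2
  size 7 → [4,5,6,7,8,9,10]=2
  size 8 → [0,4,5,6,7,8,9,10]=2  [1,4,5,6,7,8,9,10]=2  [3,4,5,6,7,8,9,10]=2
  size 9 → [0,1,4,5,6,7,8,9,10]=4  [0,3,4,5,6,7,8,9,10]=4  [1,3,4,5,6,7,8,9,10]=4  [2,3,4,5,6,7,8,9,10]=2
  first=0(x) contributes 6
  first=1(z) contributes 6
  first=2(a) contributes 12
|[w]| = 24

24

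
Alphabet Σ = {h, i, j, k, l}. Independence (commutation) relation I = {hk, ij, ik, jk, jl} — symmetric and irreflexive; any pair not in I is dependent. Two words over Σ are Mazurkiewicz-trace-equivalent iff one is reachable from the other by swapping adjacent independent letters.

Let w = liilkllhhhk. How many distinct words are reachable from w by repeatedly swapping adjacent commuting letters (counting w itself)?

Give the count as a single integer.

4

drop 0:l onto floor
drop 1:i onto {0:l}
drop 2:i onto {1:i}
drop 3:l onto {2:i}
drop 4:k onto {3:l}
drop 5:l onto {4:k}
drop 6:l onto {5:l}
drop 7:h onto {6:l}
drop 8:h onto {7:h}
drop 9:h onto {8:h}
drop 10:k onto {6:l}
ground layer = {0:l}
drop-orders for the pieces not yet dropped (sum over which currently-grounded one goes next):
  1 to go: {9} 1  {10} 1
  2 to go: {8,9} 1  {9,10} 2
  3 to go: {7,8,9} 1  {8,9,10} 3
  4 to go: {7,8,9,10} 4
  5 to go: {6,7,8,9,10} 4
  6 to go: {5,6,7,8,9,10} 4
  7 to go: {4,5,6,7,8,9,10} 4
  8 to go: {3,4,5,6,7,8,9,10} 4
  9 to go: {2,3,4,5,6,7,8,9,10} 4
  if 0:l drops first: 4 orders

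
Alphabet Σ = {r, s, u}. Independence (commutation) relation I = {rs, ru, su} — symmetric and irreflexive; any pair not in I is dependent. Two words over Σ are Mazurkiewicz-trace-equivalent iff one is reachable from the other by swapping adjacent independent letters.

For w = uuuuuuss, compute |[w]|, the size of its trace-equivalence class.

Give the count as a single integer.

28

0(u) covers ∅
1(u) covers 0:u
2(u) covers 1:u
3(u) covers 2:u
4(u) covers 3:u
5(u) covers 4:u
6(s) covers ∅
7(s) covers 6:s
floor of heap: 0:u, 6:s
completions by unplaced set U, small U first (add the entries for U minus each lowest piece of U):
  |U|=1: {5}:1  {7}:1
  |U|=2: {4,5}:1  {5,7}:2  {6,7}:1
  |U|=3: {3,4,5}:1  {4,5,7}:3  {5,6,7}:3
  |U|=4: {2,3,4,5}:1  {3,4,5,7}:4  {4,5,6,7}:6
  |U|=5: {1,2,3,4,5}:1  {2,3,4,5,7}:5  {3,4,5,6,7}:10
  |U|=6: {0,1,2,3,4,5}:1  {1,2,3,4,5,7}:6  {2,3,4,5,6,7}:15
  start at 0(u): 21
  start at 6(s): 7
sum over floor = 28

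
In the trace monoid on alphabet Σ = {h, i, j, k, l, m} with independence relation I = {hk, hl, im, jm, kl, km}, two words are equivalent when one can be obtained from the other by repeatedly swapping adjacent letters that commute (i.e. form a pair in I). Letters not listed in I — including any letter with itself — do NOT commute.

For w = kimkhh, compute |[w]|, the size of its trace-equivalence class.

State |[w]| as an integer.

0(k) covers ∅
1(i) covers 0:k
2(m) covers ∅
3(k) covers 1:i
4(h) covers 1:i, 2:m
5(h) covers 4:h
floor of heap: 0:k, 2:m
completions by unplaced set U, small U first (add the entries for U minus each lowest piece of U):
  |U|=1: {3}:1  {5}:1
  |U|=2: {3,5}:2  {4,5}:1
  |U|=3: {2,4,5}:1  {3,4,5}:3
  |U|=4: {1,3,4,5}:3  {2,3,4,5}:4
  start at 0(k): 7
  start at 2(m): 3
sum over floor = 10

10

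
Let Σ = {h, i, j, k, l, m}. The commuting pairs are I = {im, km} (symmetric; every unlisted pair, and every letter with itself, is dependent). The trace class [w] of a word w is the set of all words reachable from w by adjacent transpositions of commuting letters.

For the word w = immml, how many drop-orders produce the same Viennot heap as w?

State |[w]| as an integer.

0(i) covers ∅
1(m) covers ∅
2(m) covers 1:m
3(m) covers 2:m
4(l) covers 0:i, 3:m
floor of heap: 0:i, 1:m
completions by unplaced set U, small U first (add the entries for U minus each lowest piece of U):
  |U|=1: {4}:1
  |U|=2: {0,4}:1  {3,4}:1
  |U|=3: {0,3,4}:2  {2,3,4}:1
  start at 0(i): 1
  start at 1(m): 3
sum over floor = 4

4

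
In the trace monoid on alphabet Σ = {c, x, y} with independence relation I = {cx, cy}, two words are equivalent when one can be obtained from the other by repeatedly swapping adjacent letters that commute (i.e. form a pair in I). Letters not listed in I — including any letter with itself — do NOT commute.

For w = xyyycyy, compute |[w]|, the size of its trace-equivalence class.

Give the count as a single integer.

0(x) covers ∅
1(y) covers 0:x
2(y) covers 1:y
3(y) covers 2:y
4(c) covers ∅
5(y) covers 3:y
6(y) covers 5:y
floor of heap: 0:x, 4:c
completions by unplaced set U, small U first (add the entries for U minus each lowest piece of U):
  |U|=1: {4}:1  {6}:1
  |U|=2: {4,6}:2  {5,6}:1
  |U|=3: {3,5,6}:1  {4,5,6}:3
  |U|=4: {2,3,5,6}:1  {3,4,5,6}:4
  |U|=5: {1,2,3,5,6}:1  {2,3,4,5,6}:5
  start at 0(x): 6
  start at 4(c): 1
sum over floor = 7

7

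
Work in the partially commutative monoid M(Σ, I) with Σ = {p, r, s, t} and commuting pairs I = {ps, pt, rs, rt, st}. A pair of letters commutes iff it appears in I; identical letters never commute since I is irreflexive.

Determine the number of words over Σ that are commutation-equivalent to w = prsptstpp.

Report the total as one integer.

0(p) covers ∅
1(r) covers 0:p
2(s) covers ∅
3(p) covers 1:r
4(t) covers ∅
5(s) covers 2:s
6(t) covers 4:t
7(p) covers 3:p
8(p) covers 7:p
floor of heap: 0:p, 2:s, 4:t
completions by unplaced set U, small U first (add the entries for U minus each lowest piece of U):
  |U|=1: {5}:1  {6}:1  {8}:1
  |U|=2: {2,5}:1  {4,6}:1  {5,6}:2  {5,8}:2  {6,8}:2  {7,8}:1
  |U|=3: {2,5,6}:3  {2,5,8}:3  {3,7,8}:1  {4,5,6}:3  {4,6,8}:3  {5,6,8}:6  {5,7,8}:3  {6,7,8}:3
  |U|=4: {1,3,7,8}:1  {2,4,5,6}:6  {2,5,6,8}:12  {2,5,7,8}:6  {3,5,7,8}:4  {3,6,7,8}:4  {4,5,6,8}:12  {4,6,7,8}:6  {5,6,7,8}:12
  |U|=5: {0,1,3,7,8}:1  {1,3,5,7,8}:5  {1,3,6,7,8}:5  {2,3,5,7,8}:10  {2,4,5,6,8}:30  {2,5,6,7,8}:30  {3,4,6,7,8}:10  {3,5,6,7,8}:20  {4,5,6,7,8}:30
  |U|=6: {0,1,3,5,7,8}:6  {0,1,3,6,7,8}:6  {1,2,3,5,7,8}:15  {1,3,4,6,7,8}:15  {1,3,5,6,7,8}:30  {2,3,5,6,7,8}:60  {2,4,5,6,7,8}:90  {3,4,5,6,7,8}:60
  |U|=7: {0,1,2,3,5,7,8}:21  {0,1,3,4,6,7,8}:21  {0,1,3,5,6,7,8}:42  {1,2,3,5,6,7,8}:105  {1,3,4,5,6,7,8}:105  {2,3,4,5,6,7,8}:210
  start at 0(p): 420
  start at 2(s): 168
  start at 4(t): 168
sum over floor = 756

756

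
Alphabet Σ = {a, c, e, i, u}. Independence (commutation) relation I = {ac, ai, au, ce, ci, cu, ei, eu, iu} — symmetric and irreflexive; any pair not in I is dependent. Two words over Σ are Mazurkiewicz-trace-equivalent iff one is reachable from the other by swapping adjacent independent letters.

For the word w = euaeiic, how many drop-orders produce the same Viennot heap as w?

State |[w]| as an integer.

420

piece 0:e — minimal
piece 1:u — minimal
piece 2:a rests on {0:e}
piece 3:e rests on {2:a}
piece 4:i — minimal
piece 5:i rests on {4:i}
piece 6:c — minimal
minimal pieces: {0:e, 1:u, 4:i, 6:c}
ways to finish when only these pieces remain (= sum over removing one remaining piece with nothing left below it):
  1 left: {1}→1  {3}→1  {5}→1  {6}→1
  2 left: {1,3}→2  {1,5}→2  {1,6}→2  {2,3}→1  {3,5}→2  {3,6}→2  {4,5}→1  {5,6}→2
  3 left: {0,2,3}→1  {1,2,3}→3  {1,3,5}→6  {1,3,6}→6  {1,4,5}→3  {1,5,6}→6  {2,3,5}→3  {2,3,6}→3  {3,4,5}→3  {3,5,6}→6  {4,5,6}→3
  4 left: {0,1,2,3}→4  {0,2,3,5}→4  {0,2,3,6}→4  {1,2,3,5}→12  {1,2,3,6}→12  {1,3,4,5}→12  {1,3,5,6}→24  {1,4,5,6}→12  {2,3,4,5}→6  {2,3,5,6}→12  {3,4,5,6}→12
  5 left: {0,1,2,3,5}→20  {0,1,2,3,6}→20  {0,2,3,4,5}→10  {0,2,3,5,6}→20  {1,2,3,4,5}→30  {1,2,3,5,6}→60  {1,3,4,5,6}→60  {2,3,4,5,6}→30
  placing 0:e first → 180 extensions
  placing 1:u first → 60 extensions
  placing 4:i first → 120 extensions
  placing 6:c first → 60 extensions
total linear extensions = 420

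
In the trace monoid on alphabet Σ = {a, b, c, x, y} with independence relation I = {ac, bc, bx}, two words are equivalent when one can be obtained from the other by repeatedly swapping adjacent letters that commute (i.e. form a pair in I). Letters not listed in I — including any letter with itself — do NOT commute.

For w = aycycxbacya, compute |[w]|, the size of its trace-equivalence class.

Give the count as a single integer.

7

#0=a has no predecessor
#1=y depends on [0:a]
#2=c depends on [1:y]
#3=y depends on [2:c]
#4=c depends on [3:y]
#5=x depends on [4:c]
#6=b depends on [3:y]
#7=a depends on [5:x, 6:b]
#8=c depends on [5:x]
#9=y depends on [7:a, 8:c]
#10=a depends on [9:y]
sources: [0:a]
N(rest) = Σ N(rest − s) over sources s of rest; N(one piece) = 1:
  size 1 → [10]=1
  size 2 → [9,10]=1
  size 3 → [7,9,10]=1  [8,9,10]=1
  size 4 → [6,7,9,10]=1  [7,8,9,10]=2
  size 5 → [5,7,8,9,10]=2  [6,7,8,9,10]=3
  size 6 → [4,5,7,8,9,10]=2  [5,6,7,8,9,10]=5
  size 7 → [4,5,6,7,8,9,10]=7
  size 8 → [3,4,5,6,7,8,9,10]=7
  size 9 → [2,3,4,5,6,7,8,9,10]=7
  first=0(a) contributes 7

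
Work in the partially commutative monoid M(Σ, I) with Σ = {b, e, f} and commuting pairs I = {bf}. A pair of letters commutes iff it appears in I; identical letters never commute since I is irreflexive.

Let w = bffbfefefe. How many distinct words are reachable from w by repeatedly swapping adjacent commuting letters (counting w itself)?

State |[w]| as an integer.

#0=b has no predecessor
#1=f has no predecessor
#2=f depends on [1:f]
#3=b depends on [0:b]
#4=f depends on [2:f]
#5=e depends on [3:b, 4:f]
#6=f depends on [5:e]
#7=e depends on [6:f]
#8=f depends on [7:e]
#9=e depends on [8:f]
sources: [0:b, 1:f]
N(rest) = Σ N(rest − s) over sources s of rest; N(one piece) = 1:
  size 1 → [9]=1
  size 2 → [8,9]=1
  size 3 → [7,8,9]=1
  size 4 → [6,7,8,9]=1
  size 5 → [5,6,7,8,9]=1
  size 6 → [3,5,6,7,8,9]=1  [4,5,6,7,8,9]=1
  size 7 → [0,3,5,6,7,8,9]=1  [2,4,5,6,7,8,9]=1  [3,4,5,6,7,8,9]=2
  size 8 → [0,3,4,5,6,7,8,9]=3  [1,2,4,5,6,7,8,9]=1  [2,3,4,5,6,7,8,9]=3
  first=0(b) contributes 4
  first=1(f) contributes 6
|[w]| = 10

10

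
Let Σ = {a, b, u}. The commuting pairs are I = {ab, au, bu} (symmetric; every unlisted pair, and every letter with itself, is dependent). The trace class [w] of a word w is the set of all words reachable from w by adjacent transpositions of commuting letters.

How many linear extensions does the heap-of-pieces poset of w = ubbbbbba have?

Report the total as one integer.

56

#0=u has no predecessor
#1=b has no predecessor
#2=b depends on [1:b]
#3=b depends on [2:b]
#4=b depends on [3:b]
#5=b depends on [4:b]
#6=b depends on [5:b]
#7=a has no predecessor
sources: [0:u, 1:b, 7:a]
N(rest) = Σ N(rest − s) over sources s of rest; N(one piece) = 1:
  size 1 → [0]=1  [6]=1  [7]=1
  size 2 → [0,6]=2  [0,7]=2  [5,6]=1  [6,7]=2
  size 3 → [0,5,6]=3  [0,6,7]=6  [4,5,6]=1  [5,6,7]=3
  size 4 → [0,4,5,6]=4  [0,5,6,7]=12  [3,4,5,6]=1  [4,5,6,7]=4
  size 5 → [0,3,4,5,6]=5  [0,4,5,6,7]=20  [2,3,4,5,6]=1  [3,4,5,6,7]=5
  size 6 → [0,2,3,4,5,6]=6  [0,3,4,5,6,7]=30  [1,2,3,4,5,6]=1  [2,3,4,5,6,7]=6
  first=0(u) contributes 7
  first=1(b) contributes 42
  first=7(a) contributes 7
|[w]| = 56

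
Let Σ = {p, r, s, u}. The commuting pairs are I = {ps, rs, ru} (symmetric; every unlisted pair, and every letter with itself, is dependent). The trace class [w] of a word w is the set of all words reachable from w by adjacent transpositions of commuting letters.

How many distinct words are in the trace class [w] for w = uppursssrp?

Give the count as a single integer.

#0=u has no predecessor
#1=p depends on [0:u]
#2=p depends on [1:p]
#3=u depends on [2:p]
#4=r depends on [2:p]
#5=s depends on [3:u]
#6=s depends on [5:s]
#7=s depends on [6:s]
#8=r depends on [4:r]
#9=p depends on [3:u, 8:r]
sources: [0:u]
N(rest) = Σ N(rest − s) over sources s of rest; N(one piece) = 1:
  size 1 → [7]=1  [9]=1
  size 2 → [6,7]=1  [7,9]=2  [8,9]=1
  size 3 → [4,8,9]=1  [5,6,7]=1  [6,7,9]=3  [7,8,9]=3
  size 4 → [4,7,8,9]=4  [5,6,7,9]=4  [6,7,8,9]=6
  size 5 → [3,5,6,7,9]=4  [4,6,7,8,9]=10  [5,6,7,8,9]=10
  size 6 → [3,5,6,7,8,9]=14  [4,5,6,7,8,9]=20
  size 7 → [3,4,5,6,7,8,9]=34
  size 8 → [2,3,4,5,6,7,8,9]=34
  first=0(u) contributes 34

34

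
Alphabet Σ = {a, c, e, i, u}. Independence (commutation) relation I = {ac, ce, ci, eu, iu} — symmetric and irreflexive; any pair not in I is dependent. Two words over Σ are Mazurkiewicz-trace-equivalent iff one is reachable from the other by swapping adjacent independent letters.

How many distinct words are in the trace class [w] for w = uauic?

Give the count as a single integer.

3

drop 0:u onto floor
drop 1:a onto {0:u}
drop 2:u onto {1:a}
drop 3:i onto {1:a}
drop 4:c onto {2:u}
ground layer = {0:u}
drop-orders for the pieces not yet dropped (sum over which currently-grounded one goes next):
  1 to go: {3} 1  {4} 1
  2 to go: {2,4} 1  {3,4} 2
  3 to go: {2,3,4} 3
  if 0:u drops first: 3 orders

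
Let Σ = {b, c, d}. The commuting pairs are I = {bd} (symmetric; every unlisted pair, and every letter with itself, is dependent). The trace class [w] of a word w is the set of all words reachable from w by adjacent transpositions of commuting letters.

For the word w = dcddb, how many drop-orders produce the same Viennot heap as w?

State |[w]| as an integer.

3

drop 0:d onto floor
drop 1:c onto {0:d}
drop 2:d onto {1:c}
drop 3:d onto {2:d}
drop 4:b onto {1:c}
ground layer = {0:d}
drop-orders for the pieces not yet dropped (sum over which currently-grounded one goes next):
  1 to go: {3} 1  {4} 1
  2 to go: {2,3} 1  {3,4} 2
  3 to go: {2,3,4} 3
  if 0:d drops first: 3 orders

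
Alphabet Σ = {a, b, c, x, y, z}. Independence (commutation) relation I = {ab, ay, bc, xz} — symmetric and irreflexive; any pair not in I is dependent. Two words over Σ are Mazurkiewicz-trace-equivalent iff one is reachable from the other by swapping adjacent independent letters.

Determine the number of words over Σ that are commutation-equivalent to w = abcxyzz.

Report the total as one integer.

#0=a has no predecessor
#1=b has no predecessor
#2=c depends on [0:a]
#3=x depends on [1:b, 2:c]
#4=y depends on [3:x]
#5=z depends on [4:y]
#6=z depends on [5:z]
sources: [0:a, 1:b]
N(rest) = Σ N(rest − s) over sources s of rest; N(one piece) = 1:
  size 1 → [6]=1
  size 2 → [5,6]=1
  size 3 → [4,5,6]=1
  size 4 → [3,4,5,6]=1
  size 5 → [1,3,4,5,6]=1  [2,3,4,5,6]=1
  first=0(a) contributes 2
  first=1(b) contributes 1
|[w]| = 3

3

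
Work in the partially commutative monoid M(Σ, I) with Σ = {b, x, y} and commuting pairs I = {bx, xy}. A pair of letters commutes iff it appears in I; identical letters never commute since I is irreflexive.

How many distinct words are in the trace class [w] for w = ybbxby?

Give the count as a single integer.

6

piece 0:y — minimal
piece 1:b rests on {0:y}
piece 2:b rests on {1:b}
piece 3:x — minimal
piece 4:b rests on {2:b}
piece 5:y rests on {4:b}
minimal pieces: {0:y, 3:x}
ways to finish when only these pieces remain (= sum over removing one remaining piece with nothing left below it):
  1 left: {3}→1  {5}→1
  2 left: {3,5}→2  {4,5}→1
  3 left: {2,4,5}→1  {3,4,5}→3
  4 left: {1,2,4,5}→1  {2,3,4,5}→4
  placing 0:y first → 5 extensions
  placing 3:x first → 1 extensions
total linear extensions = 6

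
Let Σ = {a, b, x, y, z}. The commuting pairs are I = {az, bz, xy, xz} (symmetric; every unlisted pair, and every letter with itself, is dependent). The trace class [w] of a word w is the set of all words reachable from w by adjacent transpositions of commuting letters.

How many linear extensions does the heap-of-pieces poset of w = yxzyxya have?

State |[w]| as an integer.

drop 0:y onto floor
drop 1:x onto floor
drop 2:z onto {0:y}
drop 3:y onto {2:z}
drop 4:x onto {1:x}
drop 5:y onto {3:y}
drop 6:a onto {4:x, 5:y}
ground layer = {0:y, 1:x}
drop-orders for the pieces not yet dropped (sum over which currently-grounded one goes next):
  1 to go: {6} 1
  2 to go: {4,6} 1  {5,6} 1
  3 to go: {1,4,6} 1  {3,5,6} 1  {4,5,6} 2
  4 to go: {1,4,5,6} 3  {2,3,5,6} 1  {3,4,5,6} 3
  5 to go: {0,2,3,5,6} 1  {1,3,4,5,6} 6  {2,3,4,5,6} 4
  if 0:y drops first: 10 orders
  if 1:x drops first: 5 orders
heap linearizations: 15

15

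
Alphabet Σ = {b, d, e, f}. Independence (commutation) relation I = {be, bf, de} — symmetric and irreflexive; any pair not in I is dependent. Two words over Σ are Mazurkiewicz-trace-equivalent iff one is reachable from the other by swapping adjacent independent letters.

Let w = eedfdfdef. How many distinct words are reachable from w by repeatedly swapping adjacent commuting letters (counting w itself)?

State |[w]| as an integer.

0(e) covers ∅
1(e) covers 0:e
2(d) covers ∅
3(f) covers 1:e, 2:d
4(d) covers 3:f
5(f) covers 4:d
6(d) covers 5:f
7(e) covers 5:f
8(f) covers 6:d, 7:e
floor of heap: 0:e, 2:d
completions by unplaced set U, small U first (add the entries for U minus each lowest piece of U):
  |U|=1: {8}:1
  |U|=2: {6,8}:1  {7,8}:1
  |U|=3: {6,7,8}:2
  |U|=4: {5,6,7,8}:2
  |U|=5: {4,5,6,7,8}:2
  |U|=6: {3,4,5,6,7,8}:2
  |U|=7: {1,3,4,5,6,7,8}:2  {2,3,4,5,6,7,8}:2
  start at 0(e): 4
  start at 2(d): 2
sum over floor = 6

6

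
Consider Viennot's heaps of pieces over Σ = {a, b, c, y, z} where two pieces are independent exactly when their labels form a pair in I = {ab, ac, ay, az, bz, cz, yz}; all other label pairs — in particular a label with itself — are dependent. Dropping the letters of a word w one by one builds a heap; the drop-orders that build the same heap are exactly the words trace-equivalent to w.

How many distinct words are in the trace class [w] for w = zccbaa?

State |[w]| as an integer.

60

#0=z has no predecessor
#1=c has no predecessor
#2=c depends on [1:c]
#3=b depends on [2:c]
#4=a has no predecessor
#5=a depends on [4:a]
sources: [0:z, 1:c, 4:a]
N(rest) = Σ N(rest − s) over sources s of rest; N(one piece) = 1:
  size 1 → [0]=1  [3]=1  [5]=1
  size 2 → [0,3]=2  [0,5]=2  [2,3]=1  [3,5]=2  [4,5]=1
  size 3 → [0,2,3]=3  [0,3,5]=6  [0,4,5]=3  [1,2,3]=1  [2,3,5]=3  [3,4,5]=3
  size 4 → [0,1,2,3]=4  [0,2,3,5]=12  [0,3,4,5]=12  [1,2,3,5]=4  [2,3,4,5]=6
  first=0(z) contributes 10
  first=1(c) contributes 30
  first=4(a) contributes 20
|[w]| = 60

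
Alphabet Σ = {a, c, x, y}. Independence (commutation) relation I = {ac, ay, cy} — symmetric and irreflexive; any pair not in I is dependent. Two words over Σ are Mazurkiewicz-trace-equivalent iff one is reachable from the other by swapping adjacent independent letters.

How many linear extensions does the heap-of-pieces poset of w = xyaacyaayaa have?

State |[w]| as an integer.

#0=x has no predecessor
#1=y depends on [0:x]
#2=a depends on [0:x]
#3=a depends on [2:a]
#4=c depends on [0:x]
#5=y depends on [1:y]
#6=a depends on [3:a]
#7=a depends on [6:a]
#8=y depends on [5:y]
#9=a depends on [7:a]
#10=a depends on [9:a]
sources: [0:x]
N(rest) = Σ N(rest − s) over sources s of rest; N(one piece) = 1:
  size 1 → [4]=1  [8]=1  [10]=1
  size 2 → [4,8]=2  [4,10]=2  [5,8]=1  [8,10]=2  [9,10]=1
  size 3 → [1,5,8]=1  [4,5,8]=3  [4,8,10]=6  [4,9,10]=3  [5,8,10]=3  [7,9,10]=1  [8,9,10]=3
  size 4 → [1,4,5,8]=4  [1,5,8,10]=4  [4,5,8,10]=12  [4,7,9,10]=4  [4,8,9,10]=12  [5,8,9,10]=6  [6,7,9,10]=1  [7,8,9,10]=4
  size 5 → [1,4,5,8,10]=20  [1,5,8,9,10]=10  [3,6,7,9,10]=1  [4,5,8,9,10]=30  [4,6,7,9,10]=5  [4,7,8,9,10]=20  [5,7,8,9,10]=10  [6,7,8,9,10]=5
  size 6 → [1,4,5,8,9,10]=60  [1,5,7,8,9,10]=20  [2,3,6,7,9,10]=1  [3,4,6,7,9,10]=6  [3,6,7,8,9,10]=6  [4,5,7,8,9,10]=60  [4,6,7,8,9,10]=30  [5,6,7,8,9,10]=15
  size 7 → [1,4,5,7,8,9,10]=140  [1,5,6,7,8,9,10]=35  [2,3,4,6,7,9,10]=7  [2,3,6,7,8,9,10]=7  [3,4,6,7,8,9,10]=42  [3,5,6,7,8,9,10]=21  [4,5,6,7,8,9,10]=105
  size 8 → [1,3,5,6,7,8,9,10]=56  [1,4,5,6,7,8,9,10]=280  [2,3,4,6,7,8,9,10]=56  [2,3,5,6,7,8,9,10]=28  [3,4,5,6,7,8,9,10]=168
  size 9 → [1,2,3,5,6,7,8,9,10]=84  [1,3,4,5,6,7,8,9,10]=504  [2,3,4,5,6,7,8,9,10]=252
  first=0(x) contributes 840

840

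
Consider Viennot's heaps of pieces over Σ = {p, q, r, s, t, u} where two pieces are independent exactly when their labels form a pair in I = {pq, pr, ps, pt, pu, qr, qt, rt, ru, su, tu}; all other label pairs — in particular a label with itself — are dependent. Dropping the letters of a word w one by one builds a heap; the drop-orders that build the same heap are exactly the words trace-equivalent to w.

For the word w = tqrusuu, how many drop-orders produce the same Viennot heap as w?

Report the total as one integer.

0(t) covers ∅
1(q) covers ∅
2(r) covers ∅
3(u) covers 1:q
4(s) covers 0:t, 1:q, 2:r
5(u) covers 3:u
6(u) covers 5:u
floor of heap: 0:t, 1:q, 2:r
completions by unplaced set U, small U first (add the entries for U minus each lowest piece of U):
  |U|=1: {4}:1  {6}:1
  |U|=2: {0,4}:1  {2,4}:1  {4,6}:2  {5,6}:1
  |U|=3: {0,2,4}:2  {0,4,6}:3  {2,4,6}:3  {3,5,6}:1  {4,5,6}:3
  |U|=4: {0,2,4,6}:8  {0,4,5,6}:6  {2,4,5,6}:6  {3,4,5,6}:4
  |U|=5: {0,2,4,5,6}:20  {0,3,4,5,6}:10  {1,3,4,5,6}:4  {2,3,4,5,6}:10
  start at 0(t): 14
  start at 1(q): 40
  start at 2(r): 14
sum over floor = 68

68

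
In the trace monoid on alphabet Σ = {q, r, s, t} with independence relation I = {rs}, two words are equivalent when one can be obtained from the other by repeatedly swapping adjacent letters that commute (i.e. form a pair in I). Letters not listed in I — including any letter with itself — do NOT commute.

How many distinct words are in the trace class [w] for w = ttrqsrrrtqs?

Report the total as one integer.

4

#0=t has no predecessor
#1=t depends on [0:t]
#2=r depends on [1:t]
#3=q depends on [2:r]
#4=s depends on [3:q]
#5=r depends on [3:q]
#6=r depends on [5:r]
#7=r depends on [6:r]
#8=t depends on [4:s, 7:r]
#9=q depends on [8:t]
#10=s depends on [9:q]
sources: [0:t]
N(rest) = Σ N(rest − s) over sources s of rest; N(one piece) = 1:
  size 1 → [10]=1
  size 2 → [9,10]=1
  size 3 → [8,9,10]=1
  size 4 → [4,8,9,10]=1  [7,8,9,10]=1
  size 5 → [4,7,8,9,10]=2  [6,7,8,9,10]=1
  size 6 → [4,6,7,8,9,10]=3  [5,6,7,8,9,10]=1
  size 7 → [4,5,6,7,8,9,10]=4
  size 8 → [3,4,5,6,7,8,9,10]=4
  size 9 → [2,3,4,5,6,7,8,9,10]=4
  first=0(t) contributes 4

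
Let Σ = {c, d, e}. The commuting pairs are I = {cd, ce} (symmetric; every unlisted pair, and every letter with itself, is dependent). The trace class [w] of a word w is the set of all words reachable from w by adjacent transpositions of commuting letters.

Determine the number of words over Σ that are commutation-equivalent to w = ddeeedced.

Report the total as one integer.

piece 0:d — minimal
piece 1:d rests on {0:d}
piece 2:e rests on {1:d}
piece 3:e rests on {2:e}
piece 4:e rests on {3:e}
piece 5:d rests on {4:e}
piece 6:c — minimal
piece 7:e rests on {5:d}
piece 8:d rests on {7:e}
minimal pieces: {0:d, 6:c}
ways to finish when only these pieces remain (= sum over removing one remaining piece with nothing left below it):
  1 left: {6}→1  {8}→1
  2 left: {6,8}→2  {7,8}→1
  3 left: {5,7,8}→1  {6,7,8}→3
  4 left: {4,5,7,8}→1  {5,6,7,8}→4
  5 left: {3,4,5,7,8}→1  {4,5,6,7,8}→5
  6 left: {2,3,4,5,7,8}→1  {3,4,5,6,7,8}→6
  7 left: {1,2,3,4,5,7,8}→1  {2,3,4,5,6,7,8}→7
  placing 0:d first → 8 extensions
  placing 6:c first → 1 extensions
total linear extensions = 9

9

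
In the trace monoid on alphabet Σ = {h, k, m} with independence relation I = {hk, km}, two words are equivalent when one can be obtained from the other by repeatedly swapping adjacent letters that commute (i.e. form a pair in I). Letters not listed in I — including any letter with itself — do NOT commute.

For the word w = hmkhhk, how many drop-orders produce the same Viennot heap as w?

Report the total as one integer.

drop 0:h onto floor
drop 1:m onto {0:h}
drop 2:k onto floor
drop 3:h onto {1:m}
drop 4:h onto {3:h}
drop 5:k onto {2:k}
ground layer = {0:h, 2:k}
drop-orders for the pieces not yet dropped (sum over which currently-grounded one goes next):
  1 to go: {4} 1  {5} 1
  2 to go: {2,5} 1  {3,4} 1  {4,5} 2
  3 to go: {1,3,4} 1  {2,4,5} 3  {3,4,5} 3
  4 to go: {0,1,3,4} 1  {1,3,4,5} 4  {2,3,4,5} 6
  if 0:h drops first: 10 orders
  if 2:k drops first: 5 orders
heap linearizations: 15

15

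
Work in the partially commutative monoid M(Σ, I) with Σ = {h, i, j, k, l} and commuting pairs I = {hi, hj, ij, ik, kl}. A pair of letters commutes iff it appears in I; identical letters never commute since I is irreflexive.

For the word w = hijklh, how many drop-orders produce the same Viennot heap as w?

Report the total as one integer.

0(h) covers ∅
1(i) covers ∅
2(j) covers ∅
3(k) covers 0:h, 2:j
4(l) covers 0:h, 1:i, 2:j
5(h) covers 3:k, 4:l
floor of heap: 0:h, 1:i, 2:j
completions by unplaced set U, small U first (add the entries for U minus each lowest piece of U):
  |U|=1: {5}:1
  |U|=2: {3,5}:1  {4,5}:1
  |U|=3: {1,4,5}:1  {3,4,5}:2
  |U|=4: {0,3,4,5}:2  {1,3,4,5}:3  {2,3,4,5}:2
  start at 0(h): 5
  start at 1(i): 4
  start at 2(j): 5
sum over floor = 14

14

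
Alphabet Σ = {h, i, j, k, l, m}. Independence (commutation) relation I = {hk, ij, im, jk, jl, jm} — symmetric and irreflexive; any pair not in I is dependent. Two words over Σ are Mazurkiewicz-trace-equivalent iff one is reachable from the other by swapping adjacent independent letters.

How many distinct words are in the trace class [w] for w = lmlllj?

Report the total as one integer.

6

drop 0:l onto floor
drop 1:m onto {0:l}
drop 2:l onto {1:m}
drop 3:l onto {2:l}
drop 4:l onto {3:l}
drop 5:j onto floor
ground layer = {0:l, 5:j}
drop-orders for the pieces not yet dropped (sum over which currently-grounded one goes next):
  1 to go: {4} 1  {5} 1
  2 to go: {3,4} 1  {4,5} 2
  3 to go: {2,3,4} 1  {3,4,5} 3
  4 to go: {1,2,3,4} 1  {2,3,4,5} 4
  if 0:l drops first: 5 orders
  if 5:j drops first: 1 orders
heap linearizations: 6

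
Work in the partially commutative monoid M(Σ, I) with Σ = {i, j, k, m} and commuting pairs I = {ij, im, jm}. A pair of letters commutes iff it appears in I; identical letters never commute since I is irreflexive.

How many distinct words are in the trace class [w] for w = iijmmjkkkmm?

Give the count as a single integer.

90

0(i) covers ∅
1(i) covers 0:i
2(j) covers ∅
3(m) covers ∅
4(m) covers 3:m
5(j) covers 2:j
6(k) covers 1:i, 4:m, 5:j
7(k) covers 6:k
8(k) covers 7:k
9(m) covers 8:k
10(m) covers 9:m
floor of heap: 0:i, 2:j, 3:m
completions by unplaced set U, small U first (add the entries for U minus each lowest piece of U):
  |U|=1: {10}:1
  |U|=2: {9,10}:1
  |U|=3: {8,9,10}:1
  |U|=4: {7,8,9,10}:1
  |U|=5: {6,7,8,9,10}:1
  |U|=6: {1,6,7,8,9,10}:1  {4,6,7,8,9,10}:1  {5,6,7,8,9,10}:1
  |U|=7: {0,1,6,7,8,9,10}:1  {1,4,6,7,8,9,10}:2  {1,5,6,7,8,9,10}:2  {2,5,6,7,8,9,10}:1  {3,4,6,7,8,9,10}:1  {4,5,6,7,8,9,10}:2
  |U|=8: {0,1,4,6,7,8,9,10}:3  {0,1,5,6,7,8,9,10}:3  {1,2,5,6,7,8,9,10}:3  {1,3,4,6,7,8,9,10}:3  {1,4,5,6,7,8,9,10}:6  {2,4,5,6,7,8,9,10}:3  {3,4,5,6,7,8,9,10}:3
  |U|=9: {0,1,2,5,6,7,8,9,10}:6  {0,1,3,4,6,7,8,9,10}:6  {0,1,4,5,6,7,8,9,10}:12  {1,2,4,5,6,7,8,9,10}:12  {1,3,4,5,6,7,8,9,10}:12  {2,3,4,5,6,7,8,9,10}:6
  start at 0(i): 30
  start at 2(j): 30
  start at 3(m): 30
sum over floor = 90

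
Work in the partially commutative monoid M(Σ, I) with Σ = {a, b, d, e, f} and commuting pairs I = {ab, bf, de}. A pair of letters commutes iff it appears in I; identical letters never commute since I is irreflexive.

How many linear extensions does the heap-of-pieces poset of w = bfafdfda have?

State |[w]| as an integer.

4

drop 0:b onto floor
drop 1:f onto floor
drop 2:a onto {1:f}
drop 3:f onto {2:a}
drop 4:d onto {0:b, 3:f}
drop 5:f onto {4:d}
drop 6:d onto {5:f}
drop 7:a onto {6:d}
ground layer = {0:b, 1:f}
drop-orders for the pieces not yet dropped (sum over which currently-grounded one goes next):
  1 to go: {7} 1
  2 to go: {6,7} 1
  3 to go: {5,6,7} 1
  4 to go: {4,5,6,7} 1
  5 to go: {0,4,5,6,7} 1  {3,4,5,6,7} 1
  6 to go: {0,3,4,5,6,7} 2  {2,3,4,5,6,7} 1
  if 0:b drops first: 1 orders
  if 1:f drops first: 3 orders
heap linearizations: 4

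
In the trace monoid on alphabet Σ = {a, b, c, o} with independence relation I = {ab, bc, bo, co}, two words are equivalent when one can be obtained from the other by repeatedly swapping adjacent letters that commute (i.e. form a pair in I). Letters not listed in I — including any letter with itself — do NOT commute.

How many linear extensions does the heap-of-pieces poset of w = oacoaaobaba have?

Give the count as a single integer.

110

#0=o has no predecessor
#1=a depends on [0:o]
#2=c depends on [1:a]
#3=o depends on [1:a]
#4=a depends on [2:c, 3:o]
#5=a depends on [4:a]
#6=o depends on [5:a]
#7=b has no predecessor
#8=a depends on [6:o]
#9=b depends on [7:b]
#10=a depends on [8:a]
sources: [0:o, 7:b]
N(rest) = Σ N(rest − s) over sources s of rest; N(one piece) = 1:
  size 1 → [9]=1  [10]=1
  size 2 → [7,9]=1  [8,10]=1  [9,10]=2
  size 3 → [6,8,10]=1  [7,9,10]=3  [8,9,10]=3
  size 4 → [5,6,8,10]=1  [6,8,9,10]=4  [7,8,9,10]=6
  size 5 → [4,5,6,8,10]=1  [5,6,8,9,10]=5  [6,7,8,9,10]=10
  size 6 → [2,4,5,6,8,10]=1  [3,4,5,6,8,10]=1  [4,5,6,8,9,10]=6  [5,6,7,8,9,10]=15
  size 7 → [2,3,4,5,6,8,10]=2  [2,4,5,6,8,9,10]=7  [3,4,5,6,8,9,10]=7  [4,5,6,7,8,9,10]=21
  size 8 → [1,2,3,4,5,6,8,10]=2  [2,3,4,5,6,8,9,10]=16  [2,4,5,6,7,8,9,10]=28  [3,4,5,6,7,8,9,10]=28
  size 9 → [0,1,2,3,4,5,6,8,10]=2  [1,2,3,4,5,6,8,9,10]=18  [2,3,4,5,6,7,8,9,10]=72
  first=0(o) contributes 90
  first=7(b) contributes 20
|[w]| = 110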